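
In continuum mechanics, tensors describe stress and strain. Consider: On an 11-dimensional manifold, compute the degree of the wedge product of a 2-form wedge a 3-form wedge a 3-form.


The degree of a wedge product is the sum of the degrees of the individual forms.
Degrees: 2, 3, 3
Total degree = 2 + 3 + 3 = 8

8


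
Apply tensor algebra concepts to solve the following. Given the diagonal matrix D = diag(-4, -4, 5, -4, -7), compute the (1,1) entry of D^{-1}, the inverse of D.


For a diagonal matrix, the inverse has entries (D^{-1})_{ii} = 1/d_{ii}.
The diagonal entries are: d_{11} = -4, d_{22} = -4, d_{33} = 5, d_{44} = -4, d_{55} = -7
We need (D^{-1})_{11} = 1/d_{11} = 1/-4 = -1/4

-1/4


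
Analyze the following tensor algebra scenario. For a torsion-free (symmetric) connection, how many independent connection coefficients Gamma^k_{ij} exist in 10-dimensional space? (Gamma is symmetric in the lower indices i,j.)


Christoffel symbols Gamma^k_{ij} are symmetric in i,j, so there are d * d(d+1)/2 independent symbols.
d = 10
d(d+1)/2 = 10 * 11 / 2 = 55
Total = 10 * 55 = 550

550


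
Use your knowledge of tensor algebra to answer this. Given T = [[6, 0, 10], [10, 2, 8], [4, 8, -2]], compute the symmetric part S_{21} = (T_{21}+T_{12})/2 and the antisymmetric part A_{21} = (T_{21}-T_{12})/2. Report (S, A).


T_{21} = 10
T_{12} = 0
S_{21} = (10 + 0)/2 = 10/2 = 5
A_{21} = (10 - 0)/2 = 10/2 = 5
Check: S + A = 5 + 5 = 10 = T_{21}.

(5, 5)


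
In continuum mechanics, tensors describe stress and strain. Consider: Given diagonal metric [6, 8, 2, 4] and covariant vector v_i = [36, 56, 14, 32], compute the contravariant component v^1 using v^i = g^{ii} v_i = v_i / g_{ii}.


To raise an index with a diagonal metric: v^i = v_i / g_{ii}.
For index 1: v_1 = 36, g_{11} = 6
v^1 = 36 / 6 = 6

6


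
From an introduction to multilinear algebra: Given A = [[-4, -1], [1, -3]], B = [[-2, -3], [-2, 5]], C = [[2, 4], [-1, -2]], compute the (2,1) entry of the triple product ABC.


(ABC)_{21} = sum_m (AB)_{2m} C_{m1}. First compute row 2 of AB.
(AB)_{21} = 1*-2 + -3*-2 = 4
(AB)_{22} = 1*-3 + -3*5 = -18
Now contract with column 1 of C:
(AB)_{21} * C_{11} = 4 * 2 = 8
(AB)_{22} * C_{21} = -18 * -1 = 18
(ABC)_{21} = 8 + 18 = 26

26


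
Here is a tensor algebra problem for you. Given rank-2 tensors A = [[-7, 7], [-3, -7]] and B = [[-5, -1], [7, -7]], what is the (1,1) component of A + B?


Tensor addition is component-wise: (A + B)_{ij} = A_{ij} + B_{ij}.
A_{11} = -7
B_{11} = -5
(A + B)_{11} = -7 + -5 = -12

-12


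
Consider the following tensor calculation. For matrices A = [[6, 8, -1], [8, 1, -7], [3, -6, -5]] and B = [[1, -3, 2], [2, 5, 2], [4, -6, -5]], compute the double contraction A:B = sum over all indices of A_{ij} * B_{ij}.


A:B = sum over all i,j of A_{ij} * B_{ij}.
Row 1: 6*1=6, 8*-3=-24, -1*2=-2 => row sum = -20
Row 2: 8*2=16, 1*5=5, -7*2=-14 => row sum = 7
Row 3: 3*4=12, -6*-6=36, -5*-5=25 => row sum = 73
Total = -20 + 7 + 73 = 60

60


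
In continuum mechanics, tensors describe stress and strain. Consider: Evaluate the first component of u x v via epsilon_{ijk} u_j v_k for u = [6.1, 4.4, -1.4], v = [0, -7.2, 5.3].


(u x v)_1 = sum_{j,k} epsilon_{1jk} u_j v_k. Only permutations of (1,2,3) contribute; the two non-zero terms are:
eps_{123} u_2 v_3 = 1 * 4.4 * 5.3 = 23.32
eps_{132} u_3 v_2 = -1 * -1.4 * -7.2 = -10.08
(u x v)_1 = 13.24

13.24


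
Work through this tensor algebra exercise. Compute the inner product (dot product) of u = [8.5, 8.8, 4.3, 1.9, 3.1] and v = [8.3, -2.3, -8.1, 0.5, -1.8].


The inner product u . v = sum of u_i * v_i.
Term-by-term: 8.5 * 8.3, 8.8 * -2.3, 4.3 * -8.1, 1.9 * 0.5, 3.1 * -1.8
Products: 70.55, -20.24, -34.83, 0.95, -5.58
Sum = 70.55 + -20.24 + -34.83 + 0.95 + -5.58 = 10.85

10.85


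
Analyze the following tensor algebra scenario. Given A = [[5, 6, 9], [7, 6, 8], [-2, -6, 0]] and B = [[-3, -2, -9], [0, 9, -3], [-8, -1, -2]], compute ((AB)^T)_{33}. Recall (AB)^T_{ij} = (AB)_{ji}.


(AB)^T_{ij} = (AB)_{ji} = sum_k A_{jk} B_{ki}.
For i=3, j=3 we need (AB)_{33}:
A_{31} * B_{13} = -2 * -9 = 18
A_{32} * B_{23} = -6 * -3 = 18
A_{33} * B_{33} = 0 * -2 = 0
Sum = 18 + 18 + 0 = 36

36


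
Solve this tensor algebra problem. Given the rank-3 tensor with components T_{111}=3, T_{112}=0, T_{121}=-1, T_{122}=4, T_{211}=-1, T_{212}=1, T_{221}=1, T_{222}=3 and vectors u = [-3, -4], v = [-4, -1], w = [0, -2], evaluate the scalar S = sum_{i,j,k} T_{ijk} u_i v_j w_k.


S = sum over i,j,k of T_{ijk} u_i v_j w_k. Expanding all 8 terms:
T_{111}*u_1*v_1*w_1 = 3*-3*-4*0 = 0  (running total: 0)
T_{112}*u_1*v_1*w_2 = 0*-3*-4*-2 = 0  (running total: 0)
T_{121}*u_1*v_2*w_1 = -1*-3*-1*0 = 0  (running total: 0)
T_{122}*u_1*v_2*w_2 = 4*-3*-1*-2 = -24  (running total: -24)
T_{211}*u_2*v_1*w_1 = -1*-4*-4*0 = 0  (running total: -24)
T_{212}*u_2*v_1*w_2 = 1*-4*-4*-2 = -32  (running total: -56)
T_{221}*u_2*v_2*w_1 = 1*-4*-1*0 = 0  (running total: -56)
T_{222}*u_2*v_2*w_2 = 3*-4*-1*-2 = -24  (running total: -80)
S = -80

-80


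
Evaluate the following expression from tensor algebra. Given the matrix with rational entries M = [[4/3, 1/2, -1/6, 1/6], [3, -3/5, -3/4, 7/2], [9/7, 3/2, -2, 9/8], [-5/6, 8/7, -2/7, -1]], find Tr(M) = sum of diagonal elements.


The trace is the sum of diagonal entries.
Diagonal: M[1,1] = 4/3, M[2,2] = -3/5, M[3,3] = -2, M[4,4] = -1
Tr(M) = 4/3 + -3/5 + -2 + -1
Computing step by step:
After adding M[1,1]: 4/3
After adding M[2,2]: 11/15
After adding M[3,3]: -19/15
After adding M[4,4]: -34/15
Tr(M) = -34/15

-34/15


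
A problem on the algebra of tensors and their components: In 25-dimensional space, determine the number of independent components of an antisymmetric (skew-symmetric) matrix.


An antisymmetric rank-2 tensor satisfies A_{ij} = -A_{ji}, so diagonal entries are zero.
The independent components are the upper-triangular entries: C(n, 2) = n(n-1)/2.
n = 25
C(25, 2) = 25 * 24 / 2 = 600 / 2 = 300

300


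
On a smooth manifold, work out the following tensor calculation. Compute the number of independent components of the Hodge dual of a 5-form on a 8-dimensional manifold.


The Hodge dual of a p-form on an n-dimensional manifold is an (n-p)-form.
n = 8, p = 5, so dual degree = 8 - 5 = 3
The number of components is C(n, n-p) = C(8, 3) = 56

56


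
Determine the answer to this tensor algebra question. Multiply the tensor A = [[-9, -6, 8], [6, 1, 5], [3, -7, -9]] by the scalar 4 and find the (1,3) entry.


Scalar multiplication: (cA)_{ij} = c * A_{ij}.
c = 4
A_{13} = 8
(cA)_{13} = 4 * 8 = 32

32


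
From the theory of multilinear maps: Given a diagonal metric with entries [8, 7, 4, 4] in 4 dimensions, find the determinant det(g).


For a diagonal metric, the determinant is the product of diagonal entries.
Diagonal entries: 8, 7, 4, 4
det(g) = 8 * 7 * 4 * 4 = 896

896


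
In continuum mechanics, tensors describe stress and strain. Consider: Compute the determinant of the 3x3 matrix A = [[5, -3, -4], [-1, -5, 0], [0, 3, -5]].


Expanding along the first row, det(A) = a11*M_11 - a12*M_12 + a13*M_13, where M_1j is the (1,j) minor.
Minor M_11 = -5*-5 - 0*3 = 25
Minor M_12 = -1*-5 - 0*0 = 5
Minor M_13 = -1*3 - -5*0 = -3
det = 5*(25) - -3*(5) + -4*(-3)
    = 125 - -15 + 12
    = 152

152


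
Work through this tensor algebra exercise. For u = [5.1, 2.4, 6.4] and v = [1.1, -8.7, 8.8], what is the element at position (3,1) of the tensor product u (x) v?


The outer product entry T_{ij} = u_i * v_j.
We need i=3, j=1.
u_3 = 6.4, v_1 = 1.1
T_{3,1} = 6.4 * 1.1 = 7.04

7.04


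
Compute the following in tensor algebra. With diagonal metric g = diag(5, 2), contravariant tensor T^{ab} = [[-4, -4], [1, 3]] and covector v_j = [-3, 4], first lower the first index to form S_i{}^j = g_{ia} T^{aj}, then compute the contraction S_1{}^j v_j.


Step 1: lower the first index. For a diagonal metric, g_{ia} T^{aj} = g_{ii} T^{ij} (no sum on i).
g_{11} = 5
S_1{}^1 = 5 * T^{11} = 5 * -4 = -20
S_1{}^2 = 5 * T^{12} = 5 * -4 = -20
Step 2: contract S_1{}^j with v_j.
S_1{}^1 * v_1 = -20 * -3 = 60
S_1{}^2 * v_2 = -20 * 4 = -80
Result = 60 + -80 = -20

-20


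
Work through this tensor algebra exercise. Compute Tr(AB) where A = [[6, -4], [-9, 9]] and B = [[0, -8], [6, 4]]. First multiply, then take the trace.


Tr(AB) = sum_i (AB)_{ii} where (AB)_{ii} = sum_k A_{ik} B_{ki}.
(AB)_{11} = 6*0 + -4*6 = -24
(AB)_{22} = -9*-8 + 9*4 = 108
Tr(AB) = -24 + 108 = 84

84


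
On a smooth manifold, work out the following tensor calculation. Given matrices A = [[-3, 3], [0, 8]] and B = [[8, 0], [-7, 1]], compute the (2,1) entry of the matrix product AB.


(AB)_{ij} = sum_k A_{ik} B_{kj}.
For i=2, j=1:
A_{21} * B_{11} = 0 * 8 = 0
A_{22} * B_{21} = 8 * -7 = -56
Sum = 0 + -56 = -56

-56


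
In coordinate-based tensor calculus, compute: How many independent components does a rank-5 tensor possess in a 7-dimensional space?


The number of components of a rank-r tensor in d dimensions is d^r.
Here d = 7 and r = 5.
7^5 = 16807

16807


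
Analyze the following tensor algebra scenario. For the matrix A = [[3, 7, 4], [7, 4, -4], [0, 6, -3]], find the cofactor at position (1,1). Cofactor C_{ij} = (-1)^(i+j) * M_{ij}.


To find cofactor C_{11}, delete row 1 and column 1.
The resulting 2x2 submatrix is: [[4, -4], [6, -3]]
Minor M_{11} = 4*-3 - -4*6
  = -12 - -24 = 12
Sign = (-1)^(1+1) = (-1)^2 = 1
Cofactor C_{11} = 1 * 12 = 12

12


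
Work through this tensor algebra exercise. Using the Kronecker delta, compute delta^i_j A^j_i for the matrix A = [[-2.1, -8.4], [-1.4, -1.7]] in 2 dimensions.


The contraction (trace) of a rank-2 tensor is the sum of its diagonal elements.
Diagonal entries: A[1,1] = -2.1, A[2,2] = -1.7
Tr(A) = -2.1 + -1.7 = -3.8

-3.8


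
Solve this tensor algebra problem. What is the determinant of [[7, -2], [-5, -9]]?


For a 2x2 matrix [[a, b], [c, d]], det = a*d - b*c.
a = 7, b = -2, c = -5, d = -9
a*d = 7 * -9 = -63
b*c = -2 * -5 = 10
det = -63 - 10 = -73

-73


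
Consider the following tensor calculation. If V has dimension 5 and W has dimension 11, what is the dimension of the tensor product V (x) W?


The dimension of a tensor product is the product of dimensions.
dim(V) = 5, dim(W) = 11
dim(V (x) W) = 5 * 11 = 55

55


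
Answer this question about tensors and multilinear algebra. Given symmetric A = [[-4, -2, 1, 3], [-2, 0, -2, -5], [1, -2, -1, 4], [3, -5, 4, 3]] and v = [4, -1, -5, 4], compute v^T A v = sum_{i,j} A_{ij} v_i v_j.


First compute Av:
(Av)_1 = -4*4 + -2*-1 + 1*-5 + 3*4 = -7
(Av)_2 = -2*4 + 0*-1 + -2*-5 + -5*4 = -18
(Av)_3 = 1*4 + -2*-1 + -1*-5 + 4*4 = 27
(Av)_4 = 3*4 + -5*-1 + 4*-5 + 3*4 = 9
Av = [-7, -18, 27, 9]
Then v^T (Av) = 4*-7 + -1*-18 + -5*27 + 4*9
= -28 + 18 + -135 + 36 = -109

-109


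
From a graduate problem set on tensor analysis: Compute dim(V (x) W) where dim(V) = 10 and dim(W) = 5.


The dimension of a tensor product is the product of dimensions.
dim(V) = 10, dim(W) = 5
dim(V (x) W) = 10 * 5 = 50

50


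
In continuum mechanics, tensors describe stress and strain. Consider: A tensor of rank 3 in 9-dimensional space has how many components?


The number of components of a rank-r tensor in d dimensions is d^r.
Here d = 9 and r = 3.
9^3 = 729

729


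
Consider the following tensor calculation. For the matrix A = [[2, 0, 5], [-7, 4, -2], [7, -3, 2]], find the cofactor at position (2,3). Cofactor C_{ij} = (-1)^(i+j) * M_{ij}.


To find cofactor C_{23}, delete row 2 and column 3.
The resulting 2x2 submatrix is: [[2, 0], [7, -3]]
Minor M_{23} = 2*-3 - 0*7
  = -6 - 0 = -6
Sign = (-1)^(2+3) = (-1)^5 = -1
Cofactor C_{23} = -1 * -6 = 6

6


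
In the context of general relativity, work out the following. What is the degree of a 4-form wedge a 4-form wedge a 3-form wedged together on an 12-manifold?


The degree of a wedge product is the sum of the degrees of the individual forms.
Degrees: 4, 4, 3
Total degree = 4 + 4 + 3 = 11

11


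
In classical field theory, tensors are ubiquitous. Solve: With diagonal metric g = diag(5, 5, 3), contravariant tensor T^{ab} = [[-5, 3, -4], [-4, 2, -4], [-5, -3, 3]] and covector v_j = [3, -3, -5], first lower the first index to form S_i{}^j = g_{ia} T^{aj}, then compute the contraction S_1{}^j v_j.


Step 1: lower the first index. For a diagonal metric, g_{ia} T^{aj} = g_{ii} T^{ij} (no sum on i).
g_{11} = 5
S_1{}^1 = 5 * T^{11} = 5 * -5 = -25
S_1{}^2 = 5 * T^{12} = 5 * 3 = 15
S_1{}^3 = 5 * T^{13} = 5 * -4 = -20
Step 2: contract S_1{}^j with v_j.
S_1{}^1 * v_1 = -25 * 3 = -75
S_1{}^2 * v_2 = 15 * -3 = -45
S_1{}^3 * v_3 = -20 * -5 = 100
Result = -75 + -45 + 100 = -20

-20


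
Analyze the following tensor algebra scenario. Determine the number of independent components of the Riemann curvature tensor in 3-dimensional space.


The Riemann tensor in d dimensions has d^2(d^2 - 1)/12 independent components.
d = 3, so d^2 = 9
d^2 - 1 = 8
d^2(d^2 - 1) = 9 * 8 = 72
Divide by 12: 72 / 12 = 6

6


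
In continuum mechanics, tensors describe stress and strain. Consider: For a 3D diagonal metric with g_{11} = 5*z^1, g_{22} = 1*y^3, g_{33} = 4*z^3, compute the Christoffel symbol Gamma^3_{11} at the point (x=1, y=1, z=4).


For a diagonal metric, Gamma^k_{ij} = (1/2) g^{kk} (dg_{ik}/dx_j + dg_{jk}/dx_i - dg_{ij}/dx_k).
The metric is diagonal, so g_{ab} = 0 for a != b.
At the given point: g_{11} = 20, g_{22} = 1, g_{33} = 256
g^{33} = 1/256
dg_{13}/dx_1 = 0 (off-diagonal)
dg_{13}/dx_1 = 0 (off-diagonal)
dg_{11}/dx_3 = dg_{11}/dx_3 = 5
Numerator = 0 + 0 - 5 = -5
Gamma^3_{11} = -5 / (2 * 256) = -5/512

-5/512


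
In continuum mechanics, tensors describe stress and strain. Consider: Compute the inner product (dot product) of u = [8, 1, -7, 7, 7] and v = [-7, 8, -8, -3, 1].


The inner product u . v = sum of u_i * v_i.
Term-by-term: 8 * -7, 1 * 8, -7 * -8, 7 * -3, 7 * 1
Products: -56, 8, 56, -21, 7
Sum = -56 + 8 + 56 + -21 + 7 = -6

-6


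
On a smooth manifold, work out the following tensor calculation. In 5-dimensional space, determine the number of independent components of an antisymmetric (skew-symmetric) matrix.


An antisymmetric rank-2 tensor satisfies A_{ij} = -A_{ji}, so diagonal entries are zero.
The independent components are the upper-triangular entries: C(n, 2) = n(n-1)/2.
n = 5
C(5, 2) = 5 * 4 / 2 = 20 / 2 = 10

10


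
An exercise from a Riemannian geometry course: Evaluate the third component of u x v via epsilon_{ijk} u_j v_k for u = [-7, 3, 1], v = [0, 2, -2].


(u x v)_3 = sum_{j,k} epsilon_{3jk} u_j v_k. Only permutations of (1,2,3) contribute; the two non-zero terms are:
eps_{312} u_1 v_2 = 1 * -7 * 2 = -14
eps_{321} u_2 v_1 = -1 * 3 * 0 = 0
(u x v)_3 = -14

-14


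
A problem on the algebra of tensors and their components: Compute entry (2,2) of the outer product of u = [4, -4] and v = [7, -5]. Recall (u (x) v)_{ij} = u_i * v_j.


The outer product entry T_{ij} = u_i * v_j.
We need i=2, j=2.
u_2 = -4, v_2 = -5
T_{2,2} = -4 * -5 = 20

20


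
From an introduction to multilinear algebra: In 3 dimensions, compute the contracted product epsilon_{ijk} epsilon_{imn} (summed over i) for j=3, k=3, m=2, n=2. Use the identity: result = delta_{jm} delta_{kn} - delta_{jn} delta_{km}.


Using the identity: epsilon_{ijk} epsilon_{imn} = delta_{jm} delta_{kn} - delta_{jn} delta_{km}.
delta_{32} = 0
delta_{32} = 0
delta_{32} = 0
delta_{32} = 0
Result = 0 * 0 - 0 * 0 = 0 - 0 = 0

0


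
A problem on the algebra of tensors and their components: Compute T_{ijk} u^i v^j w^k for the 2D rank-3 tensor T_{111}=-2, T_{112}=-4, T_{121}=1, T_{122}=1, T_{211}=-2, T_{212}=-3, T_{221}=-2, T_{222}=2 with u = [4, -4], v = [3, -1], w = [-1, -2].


S = sum over i,j,k of T_{ijk} u_i v_j w_k. Expanding all 8 terms:
T_{111}*u_1*v_1*w_1 = -2*4*3*-1 = 24  (running total: 24)
T_{112}*u_1*v_1*w_2 = -4*4*3*-2 = 96  (running total: 120)
T_{121}*u_1*v_2*w_1 = 1*4*-1*-1 = 4  (running total: 124)
T_{122}*u_1*v_2*w_2 = 1*4*-1*-2 = 8  (running total: 132)
T_{211}*u_2*v_1*w_1 = -2*-4*3*-1 = -24  (running total: 108)
T_{212}*u_2*v_1*w_2 = -3*-4*3*-2 = -72  (running total: 36)
T_{221}*u_2*v_2*w_1 = -2*-4*-1*-1 = 8  (running total: 44)
T_{222}*u_2*v_2*w_2 = 2*-4*-1*-2 = -16  (running total: 28)
S = 28

28


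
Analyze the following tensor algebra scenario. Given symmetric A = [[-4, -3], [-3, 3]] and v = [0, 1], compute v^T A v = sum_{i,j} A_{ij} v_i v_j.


First compute Av:
(Av)_1 = -4*0 + -3*1 = -3
(Av)_2 = -3*0 + 3*1 = 3
Av = [-3, 3]
Then v^T (Av) = 0*-3 + 1*3
= 0 + 3 = 3

3


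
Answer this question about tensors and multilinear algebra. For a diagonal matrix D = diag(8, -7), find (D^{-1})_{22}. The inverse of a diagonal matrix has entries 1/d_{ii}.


For a diagonal matrix, the inverse has entries (D^{-1})_{ii} = 1/d_{ii}.
The diagonal entries are: d_{11} = 8, d_{22} = -7
We need (D^{-1})_{22} = 1/d_{22} = 1/-7 = -1/7

-1/7


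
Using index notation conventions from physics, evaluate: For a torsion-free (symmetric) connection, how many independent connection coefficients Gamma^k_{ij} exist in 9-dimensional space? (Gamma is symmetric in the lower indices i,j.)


Christoffel symbols Gamma^k_{ij} are symmetric in i,j, so there are d * d(d+1)/2 independent symbols.
d = 9
d(d+1)/2 = 9 * 10 / 2 = 45
Total = 9 * 45 = 405

405


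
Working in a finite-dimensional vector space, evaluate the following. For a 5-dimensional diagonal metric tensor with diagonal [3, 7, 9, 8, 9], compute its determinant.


For a diagonal metric, the determinant is the product of diagonal entries.
Diagonal entries: 3, 7, 9, 8, 9
det(g) = 3 * 7 * 9 * 8 * 9 = 13608

13608


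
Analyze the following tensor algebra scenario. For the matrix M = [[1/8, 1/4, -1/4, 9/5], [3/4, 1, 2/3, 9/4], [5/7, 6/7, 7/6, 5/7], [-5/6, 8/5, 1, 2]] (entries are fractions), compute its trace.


The trace is the sum of diagonal entries.
Diagonal: M[1,1] = 1/8, M[2,2] = 1, M[3,3] = 7/6, M[4,4] = 2
Tr(M) = 1/8 + 1 + 7/6 + 2
Computing step by step:
After adding M[1,1]: 1/8
After adding M[2,2]: 9/8
After adding M[3,3]: 55/24
After adding M[4,4]: 103/24
Tr(M) = 103/24

103/24


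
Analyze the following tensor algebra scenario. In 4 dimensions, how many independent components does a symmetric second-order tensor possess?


A symmetric rank-2 tensor in d dimensions has d(d+1)/2 independent components.
d = 4
d(d+1)/2 = 4 * 5 / 2 = 20 / 2 = 10

10


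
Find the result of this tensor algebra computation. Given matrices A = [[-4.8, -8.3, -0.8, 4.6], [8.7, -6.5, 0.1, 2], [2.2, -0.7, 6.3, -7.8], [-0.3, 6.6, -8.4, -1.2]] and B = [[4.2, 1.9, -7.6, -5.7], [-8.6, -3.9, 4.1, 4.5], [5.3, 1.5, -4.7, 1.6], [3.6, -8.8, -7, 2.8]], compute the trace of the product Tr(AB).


Tr(AB) = sum_i (AB)_{ii} where (AB)_{ii} = sum_k A_{ik} B_{ki}.
(AB)_{11} = -4.8*4.2 + -8.3*-8.6 + -0.8*5.3 + 4.6*3.6 = 63.54
(AB)_{22} = 8.7*1.9 + -6.5*-3.9 + 0.1*1.5 + 2*-8.8 = 24.43
(AB)_{33} = 2.2*-7.6 + -0.7*4.1 + 6.3*-4.7 + -7.8*-7 = 5.4
(AB)_{44} = -0.3*-5.7 + 6.6*4.5 + -8.4*1.6 + -1.2*2.8 = 14.61
Tr(AB) = 63.54 + 24.43 + 5.4 + 14.61 = 107.98

107.98


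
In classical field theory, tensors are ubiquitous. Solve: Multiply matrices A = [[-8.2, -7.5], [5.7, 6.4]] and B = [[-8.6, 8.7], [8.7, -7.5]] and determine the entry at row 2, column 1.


(AB)_{ij} = sum_k A_{ik} B_{kj}.
For i=2, j=1:
A_{21} * B_{11} = 5.7 * -8.6 = -49.02
A_{22} * B_{21} = 6.4 * 8.7 = 55.68
Sum = -49.02 + 55.68 = 6.66

6.66


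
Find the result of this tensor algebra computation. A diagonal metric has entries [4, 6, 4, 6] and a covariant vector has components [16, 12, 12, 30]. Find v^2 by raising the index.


To raise an index with a diagonal metric: v^i = v_i / g_{ii}.
For index 2: v_2 = 12, g_{22} = 6
v^2 = 12 / 6 = 2

2


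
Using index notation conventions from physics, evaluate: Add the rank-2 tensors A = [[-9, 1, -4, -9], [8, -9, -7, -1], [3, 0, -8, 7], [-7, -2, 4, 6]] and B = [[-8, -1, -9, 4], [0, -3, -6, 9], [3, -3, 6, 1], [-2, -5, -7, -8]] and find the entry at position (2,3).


Tensor addition is component-wise: (A + B)_{ij} = A_{ij} + B_{ij}.
A_{23} = -7
B_{23} = -6
(A + B)_{23} = -7 + -6 = -13

-13


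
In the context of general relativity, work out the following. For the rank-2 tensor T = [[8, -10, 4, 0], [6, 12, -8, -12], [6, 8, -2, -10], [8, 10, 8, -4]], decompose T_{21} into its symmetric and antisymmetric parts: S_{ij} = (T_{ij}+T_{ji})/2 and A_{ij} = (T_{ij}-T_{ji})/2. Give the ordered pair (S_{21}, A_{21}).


T_{21} = 6
T_{12} = -10
S_{21} = (6 + -10)/2 = -4/2 = -2
A_{21} = (6 - -10)/2 = 16/2 = 8
Check: S + A = -2 + 8 = 6 = T_{21}.

(-2, 8)


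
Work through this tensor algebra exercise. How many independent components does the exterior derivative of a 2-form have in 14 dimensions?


The exterior derivative of a p-form is a (p+1)-form.
Its number of independent components is C(n, p+1).
n = 14, p+1 = 3
C(14, 3) = 364

364


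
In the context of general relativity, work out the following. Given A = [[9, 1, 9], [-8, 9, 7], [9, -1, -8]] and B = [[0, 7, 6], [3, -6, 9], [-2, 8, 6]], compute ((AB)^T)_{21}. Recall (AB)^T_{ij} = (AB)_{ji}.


(AB)^T_{ij} = (AB)_{ji} = sum_k A_{jk} B_{ki}.
For i=2, j=1 we need (AB)_{12}:
A_{11} * B_{12} = 9 * 7 = 63
A_{12} * B_{22} = 1 * -6 = -6
A_{13} * B_{32} = 9 * 8 = 72
Sum = 63 + -6 + 72 = 129

129


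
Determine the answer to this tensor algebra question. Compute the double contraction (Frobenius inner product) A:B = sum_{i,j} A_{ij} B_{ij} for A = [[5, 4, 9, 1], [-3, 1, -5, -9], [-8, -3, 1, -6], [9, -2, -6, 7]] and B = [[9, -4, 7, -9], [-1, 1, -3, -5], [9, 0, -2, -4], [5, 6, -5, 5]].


A:B = sum over all i,j of A_{ij} * B_{ij}.
Row 1: 5*9=45, 4*-4=-16, 9*7=63, 1*-9=-9 => row sum = 83
Row 2: -3*-1=3, 1*1=1, -5*-3=15, -9*-5=45 => row sum = 64
Row 3: -8*9=-72, -3*0=0, 1*-2=-2, -6*-4=24 => row sum = -50
Row 4: 9*5=45, -2*6=-12, -6*-5=30, 7*5=35 => row sum = 98
Total = 83 + 64 + -50 + 98 = 195

195


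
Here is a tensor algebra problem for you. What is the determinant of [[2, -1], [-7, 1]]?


For a 2x2 matrix [[a, b], [c, d]], det = a*d - b*c.
a = 2, b = -1, c = -7, d = 1
a*d = 2 * 1 = 2
b*c = -1 * -7 = 7
det = 2 - 7 = -5

-5


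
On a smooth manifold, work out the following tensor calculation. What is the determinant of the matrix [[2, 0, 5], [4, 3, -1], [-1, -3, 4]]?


Expanding along the first row, det(A) = a11*M_11 - a12*M_12 + a13*M_13, where M_1j is the (1,j) minor.
Minor M_11 = 3*4 - -1*-3 = 9
Minor M_12 = 4*4 - -1*-1 = 15
Minor M_13 = 4*-3 - 3*-1 = -9
det = 2*(9) - 0*(15) + 5*(-9)
    = 18 - 0 + -45
    = -27

-27


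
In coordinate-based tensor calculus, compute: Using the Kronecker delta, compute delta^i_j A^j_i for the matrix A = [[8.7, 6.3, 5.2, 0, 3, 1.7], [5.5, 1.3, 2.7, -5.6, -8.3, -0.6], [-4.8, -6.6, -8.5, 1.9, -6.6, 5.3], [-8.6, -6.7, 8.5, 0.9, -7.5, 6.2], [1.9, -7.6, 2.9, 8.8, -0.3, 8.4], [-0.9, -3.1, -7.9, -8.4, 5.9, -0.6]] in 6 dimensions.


The contraction (trace) of a rank-2 tensor is the sum of its diagonal elements.
Diagonal entries: A[1,1] = 8.7, A[2,2] = 1.3, A[3,3] = -8.5, A[4,4] = 0.9, A[5,5] = -0.3, A[6,6] = -0.6
Tr(A) = 8.7 + 1.3 + -8.5 + 0.9 + -0.3 + -0.6 = 1.5

1.5


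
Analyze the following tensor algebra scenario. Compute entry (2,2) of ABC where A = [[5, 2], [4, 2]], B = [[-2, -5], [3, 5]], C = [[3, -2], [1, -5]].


(ABC)_{22} = sum_m (AB)_{2m} C_{m2}. First compute row 2 of AB.
(AB)_{21} = 4*-2 + 2*3 = -2
(AB)_{22} = 4*-5 + 2*5 = -10
Now contract with column 2 of C:
(AB)_{21} * C_{12} = -2 * -2 = 4
(AB)_{22} * C_{22} = -10 * -5 = 50
(ABC)_{22} = 4 + 50 = 54

54


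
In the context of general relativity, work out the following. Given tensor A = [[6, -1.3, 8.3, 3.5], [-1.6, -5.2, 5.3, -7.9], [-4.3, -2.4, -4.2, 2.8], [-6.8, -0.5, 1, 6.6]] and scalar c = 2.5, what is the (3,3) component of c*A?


Scalar multiplication: (cA)_{ij} = c * A_{ij}.
c = 2.5
A_{33} = -4.2
(cA)_{33} = 2.5 * -4.2 = -10.5

-10.5


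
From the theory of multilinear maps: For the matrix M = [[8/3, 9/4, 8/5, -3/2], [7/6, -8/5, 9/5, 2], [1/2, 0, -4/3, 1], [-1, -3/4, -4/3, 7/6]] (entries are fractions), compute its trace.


The trace is the sum of diagonal entries.
Diagonal: M[1,1] = 8/3, M[2,2] = -8/5, M[3,3] = -4/3, M[4,4] = 7/6
Tr(M) = 8/3 + -8/5 + -4/3 + 7/6
Computing step by step:
After adding M[1,1]: 8/3
After adding M[2,2]: 16/15
After adding M[3,3]: -4/15
After adding M[4,4]: 9/10
Tr(M) = 9/10

9/10


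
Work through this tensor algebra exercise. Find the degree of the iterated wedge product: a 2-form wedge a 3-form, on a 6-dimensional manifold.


The degree of a wedge product is the sum of the degrees of the individual forms.
Degrees: 2, 3
Total degree = 2 + 3 = 5

5


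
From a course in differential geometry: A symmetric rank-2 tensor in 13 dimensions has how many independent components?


A symmetric rank-2 tensor in d dimensions has d(d+1)/2 independent components.
d = 13
d(d+1)/2 = 13 * 14 / 2 = 182 / 2 = 91

91


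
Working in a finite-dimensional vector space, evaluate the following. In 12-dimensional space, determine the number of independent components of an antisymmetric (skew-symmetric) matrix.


An antisymmetric rank-2 tensor satisfies A_{ij} = -A_{ji}, so diagonal entries are zero.
The independent components are the upper-triangular entries: C(n, 2) = n(n-1)/2.
n = 12
C(12, 2) = 12 * 11 / 2 = 132 / 2 = 66

66


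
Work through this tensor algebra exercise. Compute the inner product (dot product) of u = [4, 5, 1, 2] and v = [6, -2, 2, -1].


The inner product u . v = sum of u_i * v_i.
Term-by-term: 4 * 6, 5 * -2, 1 * 2, 2 * -1
Products: 24, -10, 2, -2
Sum = 24 + -10 + 2 + -2 = 14

14


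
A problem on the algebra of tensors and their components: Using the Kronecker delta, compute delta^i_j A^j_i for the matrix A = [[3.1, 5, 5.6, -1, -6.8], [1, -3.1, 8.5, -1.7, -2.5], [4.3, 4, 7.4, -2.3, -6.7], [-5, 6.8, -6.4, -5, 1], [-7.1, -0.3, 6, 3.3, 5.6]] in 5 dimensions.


The contraction (trace) of a rank-2 tensor is the sum of its diagonal elements.
Diagonal entries: A[1,1] = 3.1, A[2,2] = -3.1, A[3,3] = 7.4, A[4,4] = -5, A[5,5] = 5.6
Tr(A) = 3.1 + -3.1 + 7.4 + -5 + 5.6 = 8

8


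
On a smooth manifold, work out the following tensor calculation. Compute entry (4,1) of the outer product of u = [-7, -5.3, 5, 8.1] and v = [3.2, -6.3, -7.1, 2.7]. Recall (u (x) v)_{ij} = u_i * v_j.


The outer product entry T_{ij} = u_i * v_j.
We need i=4, j=1.
u_4 = 8.1, v_1 = 3.2
T_{4,1} = 8.1 * 3.2 = 25.92

25.92


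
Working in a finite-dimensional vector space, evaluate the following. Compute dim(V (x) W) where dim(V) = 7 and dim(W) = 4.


The dimension of a tensor product is the product of dimensions.
dim(V) = 7, dim(W) = 4
dim(V (x) W) = 7 * 4 = 28

28


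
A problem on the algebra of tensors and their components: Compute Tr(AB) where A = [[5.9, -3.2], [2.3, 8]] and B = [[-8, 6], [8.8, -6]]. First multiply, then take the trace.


Tr(AB) = sum_i (AB)_{ii} where (AB)_{ii} = sum_k A_{ik} B_{ki}.
(AB)_{11} = 5.9*-8 + -3.2*8.8 = -75.36
(AB)_{22} = 2.3*6 + 8*-6 = -34.2
Tr(AB) = -75.36 + -34.2 = -109.56

-109.56


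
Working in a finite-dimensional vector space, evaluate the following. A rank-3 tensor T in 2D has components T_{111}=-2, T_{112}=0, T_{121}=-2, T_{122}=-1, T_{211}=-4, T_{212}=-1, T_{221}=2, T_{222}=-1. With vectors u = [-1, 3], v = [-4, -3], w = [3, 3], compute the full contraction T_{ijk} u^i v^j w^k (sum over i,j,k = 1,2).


S = sum over i,j,k of T_{ijk} u_i v_j w_k. Expanding all 8 terms:
T_{111}*u_1*v_1*w_1 = -2*-1*-4*3 = -24  (running total: -24)
T_{112}*u_1*v_1*w_2 = 0*-1*-4*3 = 0  (running total: -24)
T_{121}*u_1*v_2*w_1 = -2*-1*-3*3 = -18  (running total: -42)
T_{122}*u_1*v_2*w_2 = -1*-1*-3*3 = -9  (running total: -51)
T_{211}*u_2*v_1*w_1 = -4*3*-4*3 = 144  (running total: 93)
T_{212}*u_2*v_1*w_2 = -1*3*-4*3 = 36  (running total: 129)
T_{221}*u_2*v_2*w_1 = 2*3*-3*3 = -54  (running total: 75)
T_{222}*u_2*v_2*w_2 = -1*3*-3*3 = 27  (running total: 102)
S = 102

102


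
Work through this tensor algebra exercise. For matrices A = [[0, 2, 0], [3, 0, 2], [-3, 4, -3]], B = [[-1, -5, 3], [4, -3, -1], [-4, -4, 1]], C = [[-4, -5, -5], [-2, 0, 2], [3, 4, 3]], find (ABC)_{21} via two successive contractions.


(ABC)_{21} = sum_m (AB)_{2m} C_{m1}. First compute row 2 of AB.
(AB)_{21} = 3*-1 + 0*4 + 2*-4 = -11
(AB)_{22} = 3*-5 + 0*-3 + 2*-4 = -23
(AB)_{23} = 3*3 + 0*-1 + 2*1 = 11
Now contract with column 1 of C:
(AB)_{21} * C_{11} = -11 * -4 = 44
(AB)_{22} * C_{21} = -23 * -2 = 46
(AB)_{23} * C_{31} = 11 * 3 = 33
(ABC)_{21} = 44 + 46 + 33 = 123

123


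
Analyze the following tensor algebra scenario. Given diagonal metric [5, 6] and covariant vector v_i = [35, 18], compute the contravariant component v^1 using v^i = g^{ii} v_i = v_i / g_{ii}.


To raise an index with a diagonal metric: v^i = v_i / g_{ii}.
For index 1: v_1 = 35, g_{11} = 5
v^1 = 35 / 5 = 7

7


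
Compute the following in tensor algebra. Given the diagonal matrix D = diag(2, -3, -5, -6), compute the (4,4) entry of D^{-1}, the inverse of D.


For a diagonal matrix, the inverse has entries (D^{-1})_{ii} = 1/d_{ii}.
The diagonal entries are: d_{11} = 2, d_{22} = -3, d_{33} = -5, d_{44} = -6
We need (D^{-1})_{44} = 1/d_{44} = 1/-6 = -1/6

-1/6


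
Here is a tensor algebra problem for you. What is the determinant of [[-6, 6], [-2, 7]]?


For a 2x2 matrix [[a, b], [c, d]], det = a*d - b*c.
a = -6, b = 6, c = -2, d = 7
a*d = -6 * 7 = -42
b*c = 6 * -2 = -12
det = -42 - -12 = -30

-30


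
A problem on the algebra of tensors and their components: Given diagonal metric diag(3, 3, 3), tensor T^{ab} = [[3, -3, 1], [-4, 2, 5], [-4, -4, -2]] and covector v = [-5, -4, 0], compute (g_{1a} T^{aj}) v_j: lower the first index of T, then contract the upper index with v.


Step 1: lower the first index. For a diagonal metric, g_{ia} T^{aj} = g_{ii} T^{ij} (no sum on i).
g_{11} = 3
S_1{}^1 = 3 * T^{11} = 3 * 3 = 9
S_1{}^2 = 3 * T^{12} = 3 * -3 = -9
S_1{}^3 = 3 * T^{13} = 3 * 1 = 3
Step 2: contract S_1{}^j with v_j.
S_1{}^1 * v_1 = 9 * -5 = -45
S_1{}^2 * v_2 = -9 * -4 = 36
S_1{}^3 * v_3 = 3 * 0 = 0
Result = -45 + 36 + 0 = -9

-9


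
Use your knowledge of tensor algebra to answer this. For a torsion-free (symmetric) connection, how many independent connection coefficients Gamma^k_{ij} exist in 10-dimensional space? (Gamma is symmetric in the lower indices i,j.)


Christoffel symbols Gamma^k_{ij} are symmetric in i,j, so there are d * d(d+1)/2 independent symbols.
d = 10
d(d+1)/2 = 10 * 11 / 2 = 55
Total = 10 * 55 = 550

550


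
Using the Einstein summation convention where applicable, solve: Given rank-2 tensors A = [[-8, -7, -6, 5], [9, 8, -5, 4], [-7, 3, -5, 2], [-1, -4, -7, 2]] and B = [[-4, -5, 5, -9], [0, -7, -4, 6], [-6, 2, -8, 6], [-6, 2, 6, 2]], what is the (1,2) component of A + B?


Tensor addition is component-wise: (A + B)_{ij} = A_{ij} + B_{ij}.
A_{12} = -7
B_{12} = -5
(A + B)_{12} = -7 + -5 = -12

-12


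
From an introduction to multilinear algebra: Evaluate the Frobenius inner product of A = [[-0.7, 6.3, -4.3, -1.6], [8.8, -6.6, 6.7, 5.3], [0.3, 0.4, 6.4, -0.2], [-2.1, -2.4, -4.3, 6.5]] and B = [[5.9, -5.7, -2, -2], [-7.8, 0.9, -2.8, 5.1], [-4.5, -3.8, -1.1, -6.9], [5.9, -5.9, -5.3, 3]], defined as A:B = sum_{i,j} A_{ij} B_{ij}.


A:B = sum over all i,j of A_{ij} * B_{ij}.
Row 1: -0.7*5.9=-4.13, 6.3*-5.7=-35.91, -4.3*-2=8.6, -1.6*-2=3.2 => row sum = -28.24
Row 2: 8.8*-7.8=-68.64, -6.6*0.9=-5.94, 6.7*-2.8=-18.76, 5.3*5.1=27.03 => row sum = -66.31
Row 3: 0.3*-4.5=-1.35, 0.4*-3.8=-1.52, 6.4*-1.1=-7.04, -0.2*-6.9=1.38 => row sum = -8.53
Row 4: -2.1*5.9=-12.39, -2.4*-5.9=14.16, -4.3*-5.3=22.79, 6.5*3=19.5 => row sum = 44.06
Total = -28.24 + -66.31 + -8.53 + 44.06 = -59.02

-59.02


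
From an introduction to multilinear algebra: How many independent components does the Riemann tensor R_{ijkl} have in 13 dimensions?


The Riemann tensor in d dimensions has d^2(d^2 - 1)/12 independent components.
d = 13, so d^2 = 169
d^2 - 1 = 168
d^2(d^2 - 1) = 169 * 168 = 28392
Divide by 12: 28392 / 12 = 2366

2366


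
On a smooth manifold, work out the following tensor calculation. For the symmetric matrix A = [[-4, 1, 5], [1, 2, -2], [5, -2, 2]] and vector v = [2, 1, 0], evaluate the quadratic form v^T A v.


First compute Av:
(Av)_1 = -4*2 + 1*1 + 5*0 = -7
(Av)_2 = 1*2 + 2*1 + -2*0 = 4
(Av)_3 = 5*2 + -2*1 + 2*0 = 8
Av = [-7, 4, 8]
Then v^T (Av) = 2*-7 + 1*4 + 0*8
= -14 + 4 + 0 = -10

-10


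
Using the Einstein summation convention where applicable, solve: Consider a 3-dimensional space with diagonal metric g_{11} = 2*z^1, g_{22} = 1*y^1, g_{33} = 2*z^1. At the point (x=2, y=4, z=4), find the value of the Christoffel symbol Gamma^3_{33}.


For a diagonal metric, Gamma^k_{ij} = (1/2) g^{kk} (dg_{ik}/dx_j + dg_{jk}/dx_i - dg_{ij}/dx_k).
The metric is diagonal, so g_{ab} = 0 for a != b.
At the given point: g_{11} = 8, g_{22} = 4, g_{33} = 8
g^{33} = 1/8
dg_{33}/dx_3 = dg_{33}/dx_3 = 2
dg_{33}/dx_3 = dg_{33}/dx_3 = 2
dg_{33}/dx_3 = dg_{33}/dx_3 = 2
Numerator = 2 + 2 - 2 = 2
Gamma^3_{33} = 2 / (2 * 8) = 1/8

1/8


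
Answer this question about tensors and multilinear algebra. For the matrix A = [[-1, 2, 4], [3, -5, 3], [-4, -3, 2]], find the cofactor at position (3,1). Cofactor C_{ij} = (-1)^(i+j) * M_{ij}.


To find cofactor C_{31}, delete row 3 and column 1.
The resulting 2x2 submatrix is: [[2, 4], [-5, 3]]
Minor M_{31} = 2*3 - 4*-5
  = 6 - -20 = 26
Sign = (-1)^(3+1) = (-1)^4 = 1
Cofactor C_{31} = 1 * 26 = 26

26


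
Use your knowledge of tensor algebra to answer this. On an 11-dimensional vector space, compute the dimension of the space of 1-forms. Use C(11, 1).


The dimension of the space of p-forms on an n-dimensional space is C(n, p).
n = 11, p = 1
C(11, 1) = 11! / (1! * 10!) = 11

11


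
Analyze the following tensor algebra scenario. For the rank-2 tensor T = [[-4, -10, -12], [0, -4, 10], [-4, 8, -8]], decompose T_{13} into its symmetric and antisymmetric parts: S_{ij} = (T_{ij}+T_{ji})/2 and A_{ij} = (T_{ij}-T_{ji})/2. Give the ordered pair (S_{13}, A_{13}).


T_{13} = -12
T_{31} = -4
S_{13} = (-12 + -4)/2 = -16/2 = -8
A_{13} = (-12 - -4)/2 = -8/2 = -4
Check: S + A = -8 + -4 = -12 = T_{13}.

(-8, -4)


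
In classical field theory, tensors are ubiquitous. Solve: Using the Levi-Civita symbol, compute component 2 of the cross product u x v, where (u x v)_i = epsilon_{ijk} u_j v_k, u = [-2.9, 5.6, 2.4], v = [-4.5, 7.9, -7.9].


(u x v)_2 = sum_{j,k} epsilon_{2jk} u_j v_k. Only permutations of (1,2,3) contribute; the two non-zero terms are:
eps_{213} u_1 v_3 = -1 * -2.9 * -7.9 = -22.91
eps_{231} u_3 v_1 = 1 * 2.4 * -4.5 = -10.8
(u x v)_2 = -33.71

-33.71


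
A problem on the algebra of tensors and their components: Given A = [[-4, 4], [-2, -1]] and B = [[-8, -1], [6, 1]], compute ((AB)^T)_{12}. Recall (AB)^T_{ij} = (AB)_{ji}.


(AB)^T_{ij} = (AB)_{ji} = sum_k A_{jk} B_{ki}.
For i=1, j=2 we need (AB)_{21}:
A_{21} * B_{11} = -2 * -8 = 16
A_{22} * B_{21} = -1 * 6 = -6
Sum = 16 + -6 = 10

10


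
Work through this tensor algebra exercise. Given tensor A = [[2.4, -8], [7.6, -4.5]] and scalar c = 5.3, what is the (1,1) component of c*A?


Scalar multiplication: (cA)_{ij} = c * A_{ij}.
c = 5.3
A_{11} = 2.4
(cA)_{11} = 5.3 * 2.4 = 12.72

12.72


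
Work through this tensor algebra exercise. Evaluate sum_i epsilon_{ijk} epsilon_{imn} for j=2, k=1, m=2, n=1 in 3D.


Using the identity: epsilon_{ijk} epsilon_{imn} = delta_{jm} delta_{kn} - delta_{jn} delta_{km}.
delta_{22} = 1
delta_{11} = 1
delta_{21} = 0
delta_{12} = 0
Result = 1 * 1 - 0 * 0 = 1 - 0 = 1

1


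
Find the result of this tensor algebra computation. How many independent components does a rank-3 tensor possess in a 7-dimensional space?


The number of components of a rank-r tensor in d dimensions is d^r.
Here d = 7 and r = 3.
7^3 = 343

343


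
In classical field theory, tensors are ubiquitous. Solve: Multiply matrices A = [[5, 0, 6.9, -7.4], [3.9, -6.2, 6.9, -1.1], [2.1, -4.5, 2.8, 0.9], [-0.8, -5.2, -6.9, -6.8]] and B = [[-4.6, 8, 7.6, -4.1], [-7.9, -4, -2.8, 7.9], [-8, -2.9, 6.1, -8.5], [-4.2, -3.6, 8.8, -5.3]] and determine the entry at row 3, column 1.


(AB)_{ij} = sum_k A_{ik} B_{kj}.
For i=3, j=1:
A_{31} * B_{11} = 2.1 * -4.6 = -9.66
A_{32} * B_{21} = -4.5 * -7.9 = 35.55
A_{33} * B_{31} = 2.8 * -8 = -22.4
A_{34} * B_{41} = 0.9 * -4.2 = -3.78
Sum = -9.66 + 35.55 + -22.4 + -3.78 = -0.29

-0.29


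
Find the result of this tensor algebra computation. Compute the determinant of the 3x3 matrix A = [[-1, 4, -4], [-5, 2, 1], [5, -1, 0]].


Expanding along the first row, det(A) = a11*M_11 - a12*M_12 + a13*M_13, where M_1j is the (1,j) minor.
Minor M_11 = 2*0 - 1*-1 = 1
Minor M_12 = -5*0 - 1*5 = -5
Minor M_13 = -5*-1 - 2*5 = -5
det = -1*(1) - 4*(-5) + -4*(-5)
    = -1 - -20 + 20
    = 39

39


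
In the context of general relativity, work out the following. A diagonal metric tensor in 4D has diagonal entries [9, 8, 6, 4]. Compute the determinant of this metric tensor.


For a diagonal metric, the determinant is the product of diagonal entries.
Diagonal entries: 9, 8, 6, 4
det(g) = 9 * 8 * 6 * 4 = 1728

1728


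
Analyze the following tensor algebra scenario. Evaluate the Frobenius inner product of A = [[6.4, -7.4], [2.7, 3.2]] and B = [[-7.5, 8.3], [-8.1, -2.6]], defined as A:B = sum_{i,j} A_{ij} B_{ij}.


A:B = sum over all i,j of A_{ij} * B_{ij}.
Row 1: 6.4*-7.5=-48, -7.4*8.3=-61.42 => row sum = -109.42
Row 2: 2.7*-8.1=-21.87, 3.2*-2.6=-8.32 => row sum = -30.19
Total = -109.42 + -30.19 = -139.61

-139.61


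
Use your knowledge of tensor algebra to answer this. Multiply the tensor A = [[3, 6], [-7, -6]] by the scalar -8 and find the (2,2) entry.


Scalar multiplication: (cA)_{ij} = c * A_{ij}.
c = -8
A_{22} = -6
(cA)_{22} = -8 * -6 = 48

48


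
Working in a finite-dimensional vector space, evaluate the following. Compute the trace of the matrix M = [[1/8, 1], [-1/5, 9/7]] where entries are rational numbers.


The trace is the sum of diagonal entries.
Diagonal: M[1,1] = 1/8, M[2,2] = 9/7
Tr(M) = 1/8 + 9/7
Computing step by step:
After adding M[1,1]: 1/8
After adding M[2,2]: 79/56
Tr(M) = 79/56

79/56


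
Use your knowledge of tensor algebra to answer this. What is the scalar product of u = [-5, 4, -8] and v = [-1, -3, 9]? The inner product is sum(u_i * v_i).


The inner product u . v = sum of u_i * v_i.
Term-by-term: -5 * -1, 4 * -3, -8 * 9
Products: 5, -12, -72
Sum = 5 + -12 + -72 = -79

-79


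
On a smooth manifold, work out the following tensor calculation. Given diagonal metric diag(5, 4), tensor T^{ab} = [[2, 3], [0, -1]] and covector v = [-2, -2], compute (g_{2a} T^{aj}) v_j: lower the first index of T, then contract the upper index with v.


Step 1: lower the first index. For a diagonal metric, g_{ia} T^{aj} = g_{ii} T^{ij} (no sum on i).
g_{22} = 4
S_2{}^1 = 4 * T^{21} = 4 * 0 = 0
S_2{}^2 = 4 * T^{22} = 4 * -1 = -4
Step 2: contract S_2{}^j with v_j.
S_2{}^1 * v_1 = 0 * -2 = 0
S_2{}^2 * v_2 = -4 * -2 = 8
Result = 0 + 8 = 8

8


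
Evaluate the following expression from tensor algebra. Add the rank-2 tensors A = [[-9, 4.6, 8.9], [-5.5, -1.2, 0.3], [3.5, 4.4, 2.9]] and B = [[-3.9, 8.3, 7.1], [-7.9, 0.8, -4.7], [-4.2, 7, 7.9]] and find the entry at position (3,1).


Tensor addition is component-wise: (A + B)_{ij} = A_{ij} + B_{ij}.
A_{31} = 3.5
B_{31} = -4.2
(A + B)_{31} = 3.5 + -4.2 = -0.7

-0.7


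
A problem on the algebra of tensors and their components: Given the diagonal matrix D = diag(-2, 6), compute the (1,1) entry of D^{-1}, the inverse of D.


For a diagonal matrix, the inverse has entries (D^{-1})_{ii} = 1/d_{ii}.
The diagonal entries are: d_{11} = -2, d_{22} = 6
We need (D^{-1})_{11} = 1/d_{11} = 1/-2 = -1/2

-1/2


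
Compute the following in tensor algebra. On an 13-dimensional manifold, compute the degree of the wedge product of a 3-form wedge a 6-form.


The degree of a wedge product is the sum of the degrees of the individual forms.
Degrees: 3, 6
Total degree = 3 + 6 = 9

9
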